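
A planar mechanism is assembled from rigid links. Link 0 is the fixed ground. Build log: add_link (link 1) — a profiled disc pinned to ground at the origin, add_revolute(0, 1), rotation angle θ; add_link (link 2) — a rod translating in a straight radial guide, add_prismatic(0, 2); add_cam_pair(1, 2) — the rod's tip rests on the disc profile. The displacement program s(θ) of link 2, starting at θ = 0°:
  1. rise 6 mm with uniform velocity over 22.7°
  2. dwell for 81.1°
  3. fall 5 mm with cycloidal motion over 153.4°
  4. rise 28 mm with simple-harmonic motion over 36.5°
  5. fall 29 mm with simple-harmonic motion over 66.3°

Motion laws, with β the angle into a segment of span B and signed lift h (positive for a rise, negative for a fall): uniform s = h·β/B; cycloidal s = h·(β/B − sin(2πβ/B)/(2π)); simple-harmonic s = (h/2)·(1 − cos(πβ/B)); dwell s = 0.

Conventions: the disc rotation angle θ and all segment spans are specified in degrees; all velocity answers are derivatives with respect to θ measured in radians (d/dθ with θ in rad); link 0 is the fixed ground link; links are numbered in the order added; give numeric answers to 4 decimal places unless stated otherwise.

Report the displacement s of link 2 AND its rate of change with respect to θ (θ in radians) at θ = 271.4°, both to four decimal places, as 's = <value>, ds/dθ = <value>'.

seg 1 [0°–22.7°] uniform, h=6: full span → s += 6 → s = 6.0000
seg 2 [22.7°–103.8°] dwell: s stays 6.0000
seg 3 [103.8°–257.2°] cycloidal, h=-5: full span → s += -5 → s = 1.0000
seg 4 [257.2°–293.7°] simple-harmonic, h=28: θ=271.4° here. β=14.2, B=36.5. 28/2·(1 − cos(π·0.3890)) = 9.2180 → s = 10.2180
velocity in seg [257.2°–293.7°] (simple-harmonic), θ in radians: β = 14.2° = 0.2478 rad, B = 36.5° = 0.6370 rad; ds/dθ = (πh/(2B)) sin(πβ/B) = (π·28/(2·0.6370)) sin(π·0.3890) = 64.888692 mm/rad

s = 10.2180, ds/dθ = 64.8887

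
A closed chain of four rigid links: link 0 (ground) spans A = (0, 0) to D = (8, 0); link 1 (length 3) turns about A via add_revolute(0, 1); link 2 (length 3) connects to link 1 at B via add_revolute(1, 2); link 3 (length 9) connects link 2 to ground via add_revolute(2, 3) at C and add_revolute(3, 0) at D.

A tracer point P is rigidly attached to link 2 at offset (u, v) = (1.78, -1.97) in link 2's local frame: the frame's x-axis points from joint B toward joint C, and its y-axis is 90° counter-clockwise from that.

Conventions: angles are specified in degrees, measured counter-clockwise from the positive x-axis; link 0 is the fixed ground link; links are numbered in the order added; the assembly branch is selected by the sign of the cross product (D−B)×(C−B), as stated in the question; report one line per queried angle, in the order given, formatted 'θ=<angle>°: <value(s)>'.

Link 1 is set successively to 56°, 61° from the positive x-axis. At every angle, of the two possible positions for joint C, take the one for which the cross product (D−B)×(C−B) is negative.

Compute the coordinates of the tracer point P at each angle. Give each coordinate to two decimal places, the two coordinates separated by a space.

A=(0,0), D=(8.00,0)
θ=56°: B = A + 3.00·(cos56°, sin56°) = (1.6776, 2.4871)
θ=56°: |BD| = 6.7940
θ=56°: circle(B,3.00) ∩ circle(D,9.00): a=-1.9018, h=2.3202
θ=56°:   candidates: C₊=(0.7572,5.3424) cross=15.763; C₋=(-0.9415,1.0242) cross=-15.763
θ=56°:   branch - wants cross < 0 → take C=(-0.9415,1.0242) (cross=-15.763)
θ=56°: ex = (C−B)/|BC| = (-0.8730,-0.4877); ey = (0.4877,-0.8730)
θ=56°: P = B + 1.78·ex + -1.97·ey = (-0.8371,3.3390)
θ=61°: B = A + 3.00·(cos61°, sin61°) = (1.4544, 2.6239)
θ=61°: |BD| = 7.0519
θ=61°: circle(B,3.00) ∩ circle(D,9.00): a=-1.5791, h=2.5508
θ=61°:   candidates: C₊=(0.9378,5.5790) cross=17.988; C₋=(-0.9604,0.8438) cross=-17.988
θ=61°:   branch - wants cross < 0 → take C=(-0.9604,0.8438) (cross=-17.988)
θ=61°: ex = (C−B)/|BC| = (-0.8049,-0.5934); ey = (0.5934,-0.8049)
θ=61°: P = B + 1.78·ex + -1.97·ey = (-1.1473,3.1534)

θ=56°: -0.84 3.34
θ=61°: -1.15 3.15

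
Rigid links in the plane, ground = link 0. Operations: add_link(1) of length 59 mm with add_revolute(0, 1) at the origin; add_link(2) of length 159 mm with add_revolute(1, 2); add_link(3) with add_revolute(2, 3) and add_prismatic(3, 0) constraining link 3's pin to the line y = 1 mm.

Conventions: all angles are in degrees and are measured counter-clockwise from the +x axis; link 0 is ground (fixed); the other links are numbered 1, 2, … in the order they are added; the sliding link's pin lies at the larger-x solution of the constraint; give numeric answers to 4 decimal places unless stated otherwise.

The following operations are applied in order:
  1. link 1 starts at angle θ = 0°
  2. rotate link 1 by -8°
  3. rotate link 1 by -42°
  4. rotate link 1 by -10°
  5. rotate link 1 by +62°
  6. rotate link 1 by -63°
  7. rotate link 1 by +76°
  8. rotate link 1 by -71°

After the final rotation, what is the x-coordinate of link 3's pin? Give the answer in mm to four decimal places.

geometry: r = 59 mm, L = 159 mm, e = 1 mm; θ starts at 0°
rotate link 1 by -8°: θ ← 0° -8° = -8°
rotate link 1 by -42°: θ ← -8° -42° = -50°
rotate link 1 by -10°: θ ← -50° -10° = -60°
rotate link 1 by +62°: θ ← -60° +62° = 2°
rotate link 1 by -63°: θ ← 2° -63° = -61°
rotate link 1 by +76°: θ ← -61° +76° = 15°
rotate link 1 by -71°: θ ← 15° -71° = -56°
crank pin P = (r cos θ, r sin θ) = (32.992381, -48.913217)
h = r sin θ − e = -48.913217 − 1 = -49.913217
x = r cos θ + √(L² − h²) = 32.992381 + 150.962481 = 183.954863

183.9549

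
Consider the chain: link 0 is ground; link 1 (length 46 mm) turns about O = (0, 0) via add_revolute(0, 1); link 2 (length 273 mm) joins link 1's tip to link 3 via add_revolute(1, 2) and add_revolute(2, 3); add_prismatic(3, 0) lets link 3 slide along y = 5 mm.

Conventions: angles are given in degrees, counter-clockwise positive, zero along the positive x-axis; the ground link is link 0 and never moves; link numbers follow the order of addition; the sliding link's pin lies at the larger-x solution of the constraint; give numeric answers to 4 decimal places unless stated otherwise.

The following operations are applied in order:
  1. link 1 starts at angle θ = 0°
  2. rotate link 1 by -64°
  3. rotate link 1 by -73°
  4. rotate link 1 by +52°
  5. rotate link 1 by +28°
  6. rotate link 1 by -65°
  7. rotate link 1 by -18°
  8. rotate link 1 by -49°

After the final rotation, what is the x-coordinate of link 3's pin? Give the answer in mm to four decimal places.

geometry: r = 46 mm, L = 273 mm, e = 5 mm; θ starts at 0°
rotate link 1 by -64°: θ ← 0° -64° = -64°
rotate link 1 by -73°: θ ← -64° -73° = -137°
rotate link 1 by +52°: θ ← -137° +52° = -85°
rotate link 1 by +28°: θ ← -85° +28° = -57°
rotate link 1 by -65°: θ ← -57° -65° = -122°
rotate link 1 by -18°: θ ← -122° -18° = -140°
rotate link 1 by -49°: θ ← -140° -49° = -189°
crank pin P = (r cos θ, r sin θ) = (-45.433664, 7.195985)
h = r sin θ − e = 7.195985 − 5 = 2.195985
x = r cos θ + √(L² − h²) = -45.433664 + 272.991168 = 227.557504

227.5575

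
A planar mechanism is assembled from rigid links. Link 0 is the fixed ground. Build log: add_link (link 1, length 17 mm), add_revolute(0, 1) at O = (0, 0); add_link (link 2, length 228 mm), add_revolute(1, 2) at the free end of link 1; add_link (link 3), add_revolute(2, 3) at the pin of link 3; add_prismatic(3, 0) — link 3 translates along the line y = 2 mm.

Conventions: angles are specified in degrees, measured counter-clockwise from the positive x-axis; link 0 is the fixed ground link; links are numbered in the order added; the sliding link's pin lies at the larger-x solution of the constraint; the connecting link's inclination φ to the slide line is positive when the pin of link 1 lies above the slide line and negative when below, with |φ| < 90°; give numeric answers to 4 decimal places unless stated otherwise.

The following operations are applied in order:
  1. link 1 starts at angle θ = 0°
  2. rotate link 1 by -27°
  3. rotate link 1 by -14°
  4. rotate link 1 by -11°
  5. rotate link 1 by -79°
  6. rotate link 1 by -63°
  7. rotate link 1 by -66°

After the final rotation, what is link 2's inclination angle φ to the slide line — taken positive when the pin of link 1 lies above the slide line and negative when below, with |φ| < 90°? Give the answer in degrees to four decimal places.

geometry: r = 17 mm, L = 228 mm, e = 2 mm; θ starts at 0°
rotate link 1 by -27°: θ ← 0° -27° = -27°
rotate link 1 by -14°: θ ← -27° -14° = -41°
rotate link 1 by -11°: θ ← -41° -11° = -52°
rotate link 1 by -79°: θ ← -52° -79° = -131°
rotate link 1 by -63°: θ ← -131° -63° = -194°
rotate link 1 by -66°: θ ← -194° -66° = -260°
h = r sin θ − e = 16.741732 − 2 = 14.741732
sin φ = h / L = 14.741732 / 228 = 0.06465672
φ = arcsin(0.06465672) = 3.707143°

3.7071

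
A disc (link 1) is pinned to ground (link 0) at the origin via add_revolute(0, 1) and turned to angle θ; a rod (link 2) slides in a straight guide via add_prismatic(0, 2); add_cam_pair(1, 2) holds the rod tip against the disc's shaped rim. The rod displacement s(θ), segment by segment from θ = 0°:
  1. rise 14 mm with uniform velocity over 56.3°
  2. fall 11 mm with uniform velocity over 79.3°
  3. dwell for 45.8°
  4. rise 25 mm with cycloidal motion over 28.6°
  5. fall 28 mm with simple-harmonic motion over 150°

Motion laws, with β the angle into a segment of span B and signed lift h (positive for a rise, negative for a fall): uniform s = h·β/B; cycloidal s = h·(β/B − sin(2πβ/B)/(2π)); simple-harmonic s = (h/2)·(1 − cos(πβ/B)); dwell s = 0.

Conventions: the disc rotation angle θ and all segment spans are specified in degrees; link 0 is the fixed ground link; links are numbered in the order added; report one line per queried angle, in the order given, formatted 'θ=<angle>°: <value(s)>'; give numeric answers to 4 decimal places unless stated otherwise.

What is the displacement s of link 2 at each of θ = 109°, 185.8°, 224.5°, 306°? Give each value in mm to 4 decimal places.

segment 1 (0° to 56.3°, uniform, h = 14) is passed completely: s = 0.0000 + (14) = 14.0000
θ = 109° falls in segment 2 (56.3° to 135.6°, uniform, h = -11): β = 109 − 56.3 = 52.7°, B = 79.3°; Δs = -11·52.7/79.3 = -7.3102; s = 14.0000 − 7.3102 = 6.6898
segment 2 (56.3° to 135.6°, uniform, h = -11) is passed completely: s = 14.0000 + (-11) = 3.0000
segment 3 (135.6° to 181.4°, dwell): s unchanged at 3.0000
θ = 185.8° falls in segment 4 (181.4° to 210°, cycloidal, h = 25): β = 185.8 − 181.4 = 4.4°, B = 28.6°; Δs = 25·(0.1538 − sin(2π·0.1538)/(2π)) = 0.5716; s = 3.0000 + 0.5716 = 3.5716
segment 4 (181.4° to 210°, cycloidal, h = 25) is passed completely: s = 3.0000 + (25) = 28.0000
θ = 224.5° falls in segment 5 (210° to 360°, simple-harmonic, h = -28): β = 224.5 − 210 = 14.5°, B = 150°; Δs = -28/2·(1 − cos(π·0.0967)) = -0.6406; s = 28.0000 − 0.6406 = 27.3594
θ = 306° falls in segment 5 (210° to 360°, simple-harmonic, h = -28): β = 306 − 210 = 96°, B = 150°; Δs = -28/2·(1 − cos(π·0.6400)) = -19.9609; s = 28.0000 − 19.9609 = 8.0391

θ=109°: 6.6898
θ=185.8°: 3.5716
θ=224.5°: 27.3594
θ=306°: 8.0391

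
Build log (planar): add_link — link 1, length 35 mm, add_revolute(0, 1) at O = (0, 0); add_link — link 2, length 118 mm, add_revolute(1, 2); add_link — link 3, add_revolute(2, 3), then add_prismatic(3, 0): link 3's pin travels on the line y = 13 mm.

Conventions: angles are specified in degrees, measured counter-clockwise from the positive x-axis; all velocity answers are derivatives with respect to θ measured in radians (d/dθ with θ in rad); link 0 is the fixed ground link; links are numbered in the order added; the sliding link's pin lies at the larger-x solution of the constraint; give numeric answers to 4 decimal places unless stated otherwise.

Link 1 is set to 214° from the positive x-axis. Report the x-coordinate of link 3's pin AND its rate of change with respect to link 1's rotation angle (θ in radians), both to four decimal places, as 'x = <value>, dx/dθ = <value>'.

geometry: r = 35 mm, L = 118 mm, e = 13 mm
crank pin P = (r cos θ, r sin θ) = (-29.016315, -19.571752)
h = r sin θ − e = -19.571752 − 13 = -32.571752
x = r cos θ + √(L² − h²) = -29.016315 + 113.415524 = 84.399209
dx/dθ = −r sin θ − h·r cos θ/√(L² − h²) (θ in radians; h = -32.571752) = 11.238570

x = 84.3992, dx/dθ = 11.2386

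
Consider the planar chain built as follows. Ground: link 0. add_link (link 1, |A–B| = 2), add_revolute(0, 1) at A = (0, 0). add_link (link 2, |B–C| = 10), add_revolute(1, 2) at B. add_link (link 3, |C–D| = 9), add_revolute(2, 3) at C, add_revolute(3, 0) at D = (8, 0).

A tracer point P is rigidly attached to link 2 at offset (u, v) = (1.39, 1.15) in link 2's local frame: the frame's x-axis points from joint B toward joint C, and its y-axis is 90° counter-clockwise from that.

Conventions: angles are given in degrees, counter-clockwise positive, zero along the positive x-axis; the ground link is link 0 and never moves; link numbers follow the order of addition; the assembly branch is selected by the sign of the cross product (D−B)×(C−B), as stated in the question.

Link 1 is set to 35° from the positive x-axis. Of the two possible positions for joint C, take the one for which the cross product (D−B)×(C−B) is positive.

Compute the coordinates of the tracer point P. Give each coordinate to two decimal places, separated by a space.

A=(0,0), D=(8.00,0)
B = A + 2.00·(cos35°, sin35°) = (1.6383, 1.1472)
|BD| = 6.4643
circle(B,10.00) ∩ circle(D,9.00): a=4.7018, h=8.8257
  candidates: C₊=(7.8316,8.9984) cross=57.052; C₋=(4.6992,-8.3729) cross=-57.052
  branch + wants cross > 0 → take C=(7.8316,8.9984) (cross=57.052)
ex = (C−B)/|BC| = (0.6193,0.7851); ey = (-0.7851,0.6193)
P = B + 1.39·ex + 1.15·ey = (1.5963,2.9507)

1.60 2.95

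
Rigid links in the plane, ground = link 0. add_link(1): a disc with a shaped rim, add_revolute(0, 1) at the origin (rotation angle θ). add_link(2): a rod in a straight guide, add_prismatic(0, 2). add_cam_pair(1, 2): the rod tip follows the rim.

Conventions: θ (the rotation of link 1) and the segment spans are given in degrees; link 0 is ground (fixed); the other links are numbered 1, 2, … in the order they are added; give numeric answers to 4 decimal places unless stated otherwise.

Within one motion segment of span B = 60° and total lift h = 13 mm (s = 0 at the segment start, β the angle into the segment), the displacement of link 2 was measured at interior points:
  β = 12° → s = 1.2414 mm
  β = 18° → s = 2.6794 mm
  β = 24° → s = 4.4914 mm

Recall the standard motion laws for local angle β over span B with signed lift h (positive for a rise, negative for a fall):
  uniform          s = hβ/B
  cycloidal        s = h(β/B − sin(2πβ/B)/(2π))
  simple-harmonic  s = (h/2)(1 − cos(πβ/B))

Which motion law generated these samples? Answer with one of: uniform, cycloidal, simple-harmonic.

candidates at β/B = r: uniform s = h·r (linear in β); cycloidal s = h·(r − sin(2πr)/(2π)); simple-harmonic s = (h/2)(1 − cos(πr))
β=12°: printed 1.2414 | uniform 2.6000, cycloidal 0.6323, simple-harmonic 1.2414
β=18°: printed 2.6794 | uniform 3.9000, cycloidal 1.9323, simple-harmonic 2.6794
β=24°: printed 4.4914 | uniform 5.2000, cycloidal 3.9839, simple-harmonic 4.4914
only one law matches every sample → simple-harmonic

simple-harmonic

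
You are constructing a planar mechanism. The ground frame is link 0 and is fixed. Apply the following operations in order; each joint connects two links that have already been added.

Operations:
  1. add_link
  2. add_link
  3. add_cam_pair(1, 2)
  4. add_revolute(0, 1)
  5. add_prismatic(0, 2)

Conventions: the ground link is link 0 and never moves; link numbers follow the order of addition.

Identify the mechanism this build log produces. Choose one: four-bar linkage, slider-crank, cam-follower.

links: 3 (incl. ground); joints: 1 revolute, 1 prismatic, 1 higher (cam) pair, forming one closed loop
3 links, revolute + prismatic + higher pair in one loop → cam-follower

cam-follower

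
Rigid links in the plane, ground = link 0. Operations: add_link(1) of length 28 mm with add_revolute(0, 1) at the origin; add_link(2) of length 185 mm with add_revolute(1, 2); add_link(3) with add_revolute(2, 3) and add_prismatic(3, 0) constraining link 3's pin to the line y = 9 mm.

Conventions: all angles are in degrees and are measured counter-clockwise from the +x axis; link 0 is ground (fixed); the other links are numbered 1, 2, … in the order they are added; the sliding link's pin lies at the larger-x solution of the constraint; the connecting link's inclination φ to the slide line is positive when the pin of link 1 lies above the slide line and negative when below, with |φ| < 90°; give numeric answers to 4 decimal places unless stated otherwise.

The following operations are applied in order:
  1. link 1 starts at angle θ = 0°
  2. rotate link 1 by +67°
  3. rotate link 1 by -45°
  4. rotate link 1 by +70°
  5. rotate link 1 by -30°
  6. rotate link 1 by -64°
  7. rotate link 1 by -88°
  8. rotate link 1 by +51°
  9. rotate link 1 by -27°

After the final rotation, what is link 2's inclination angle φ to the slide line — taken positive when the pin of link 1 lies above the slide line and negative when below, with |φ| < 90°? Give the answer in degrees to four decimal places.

geometry: r = 28 mm, L = 185 mm, e = 9 mm; θ starts at 0°
rotate link 1 by +67°: θ ← 0° +67° = 67°
rotate link 1 by -45°: θ ← 67° -45° = 22°
rotate link 1 by +70°: θ ← 22° +70° = 92°
rotate link 1 by -30°: θ ← 92° -30° = 62°
rotate link 1 by -64°: θ ← 62° -64° = -2°
rotate link 1 by -88°: θ ← -2° -88° = -90°
rotate link 1 by +51°: θ ← -90° +51° = -39°
rotate link 1 by -27°: θ ← -39° -27° = -66°
h = r sin θ − e = -25.579273 − 9 = -34.579273
sin φ = h / L = -34.579273 / 185 = -0.18691499
φ = arcsin(-0.18691499) = -10.772801°

-10.7728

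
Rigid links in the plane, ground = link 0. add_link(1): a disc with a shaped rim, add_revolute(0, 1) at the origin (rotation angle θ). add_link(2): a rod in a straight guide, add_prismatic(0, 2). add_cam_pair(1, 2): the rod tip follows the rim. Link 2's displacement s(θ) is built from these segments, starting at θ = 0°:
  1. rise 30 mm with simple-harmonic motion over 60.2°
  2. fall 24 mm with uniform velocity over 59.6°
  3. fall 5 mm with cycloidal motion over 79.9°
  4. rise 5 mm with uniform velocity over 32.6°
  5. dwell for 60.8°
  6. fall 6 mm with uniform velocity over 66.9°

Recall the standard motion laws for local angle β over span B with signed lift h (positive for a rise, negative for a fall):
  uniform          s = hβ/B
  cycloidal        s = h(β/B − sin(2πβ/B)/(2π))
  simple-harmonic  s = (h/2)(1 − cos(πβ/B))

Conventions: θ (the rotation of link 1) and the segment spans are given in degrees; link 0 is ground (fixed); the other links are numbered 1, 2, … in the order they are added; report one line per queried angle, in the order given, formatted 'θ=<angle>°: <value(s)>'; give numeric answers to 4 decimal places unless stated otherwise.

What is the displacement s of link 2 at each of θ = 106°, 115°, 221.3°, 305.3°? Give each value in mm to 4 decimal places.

segment 1 (0° to 60.2°, simple-harmonic, h = 30) is passed completely: s = 0.0000 + (30) = 30.0000
θ = 106° falls in segment 2 (60.2° to 119.8°, uniform, h = -24): β = 106 − 60.2 = 45.8°, B = 59.6°; Δs = -24·45.8/59.6 = -18.4430; s = 30.0000 − 18.4430 = 11.5570
θ = 115° falls in segment 2 (60.2° to 119.8°, uniform, h = -24): β = 115 − 60.2 = 54.8°, B = 59.6°; Δs = -24·54.8/59.6 = -22.0671; s = 30.0000 − 22.0671 = 7.9329
segment 2 (60.2° to 119.8°, uniform, h = -24) is passed completely: s = 30.0000 + (-24) = 6.0000
segment 3 (119.8° to 199.7°, cycloidal, h = -5) is passed completely: s = 6.0000 + (-5) = 1.0000
θ = 221.3° falls in segment 4 (199.7° to 232.3°, uniform, h = 5): β = 221.3 − 199.7 = 21.6°, B = 32.6°; Δs = 5·21.6/32.6 = 3.3129; s = 1.0000 + 3.3129 = 4.3129
segment 4 (199.7° to 232.3°, uniform, h = 5) is passed completely: s = 1.0000 + (5) = 6.0000
segment 5 (232.3° to 293.1°, dwell): s unchanged at 6.0000
θ = 305.3° falls in segment 6 (293.1° to 360°, uniform, h = -6): β = 305.3 − 293.1 = 12.2°, B = 66.9°; Δs = -6·12.2/66.9 = -1.0942; s = 6.0000 − 1.0942 = 4.9058

θ=106°: 11.5570
θ=115°: 7.9329
θ=221.3°: 4.3129
θ=305.3°: 4.9058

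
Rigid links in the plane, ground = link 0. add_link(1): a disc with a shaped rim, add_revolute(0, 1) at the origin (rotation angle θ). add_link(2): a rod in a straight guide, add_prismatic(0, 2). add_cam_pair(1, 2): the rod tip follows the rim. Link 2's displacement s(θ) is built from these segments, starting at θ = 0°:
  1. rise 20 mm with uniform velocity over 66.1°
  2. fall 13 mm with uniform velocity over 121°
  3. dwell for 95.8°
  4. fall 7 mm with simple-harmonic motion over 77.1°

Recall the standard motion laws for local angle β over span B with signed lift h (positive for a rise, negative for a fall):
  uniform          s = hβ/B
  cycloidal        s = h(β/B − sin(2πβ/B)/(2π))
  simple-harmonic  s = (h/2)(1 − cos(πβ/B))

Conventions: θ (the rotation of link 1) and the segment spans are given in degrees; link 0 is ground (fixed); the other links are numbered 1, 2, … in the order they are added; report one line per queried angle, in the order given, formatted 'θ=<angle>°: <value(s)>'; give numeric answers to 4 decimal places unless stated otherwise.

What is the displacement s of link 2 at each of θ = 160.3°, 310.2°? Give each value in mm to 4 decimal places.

segment 1 (0° to 66.1°, uniform, h = 20) is passed completely: s = 0.0000 + (20) = 20.0000
θ = 160.3° falls in segment 2 (66.1° to 187.1°, uniform, h = -13): β = 160.3 − 66.1 = 94.2°, B = 121°; Δs = -13·94.2/121 = -10.1207; s = 20.0000 − 10.1207 = 9.8793
segment 2 (66.1° to 187.1°, uniform, h = -13) is passed completely: s = 20.0000 + (-13) = 7.0000
segment 3 (187.1° to 282.9°, dwell): s unchanged at 7.0000
θ = 310.2° falls in segment 4 (282.9° to 360°, simple-harmonic, h = -7): β = 310.2 − 282.9 = 27.3°, B = 77.1°; Δs = -7/2·(1 − cos(π·0.3541)) = -1.9512; s = 7.0000 − 1.9512 = 5.0488

θ=160.3°: 9.8793
θ=310.2°: 5.0488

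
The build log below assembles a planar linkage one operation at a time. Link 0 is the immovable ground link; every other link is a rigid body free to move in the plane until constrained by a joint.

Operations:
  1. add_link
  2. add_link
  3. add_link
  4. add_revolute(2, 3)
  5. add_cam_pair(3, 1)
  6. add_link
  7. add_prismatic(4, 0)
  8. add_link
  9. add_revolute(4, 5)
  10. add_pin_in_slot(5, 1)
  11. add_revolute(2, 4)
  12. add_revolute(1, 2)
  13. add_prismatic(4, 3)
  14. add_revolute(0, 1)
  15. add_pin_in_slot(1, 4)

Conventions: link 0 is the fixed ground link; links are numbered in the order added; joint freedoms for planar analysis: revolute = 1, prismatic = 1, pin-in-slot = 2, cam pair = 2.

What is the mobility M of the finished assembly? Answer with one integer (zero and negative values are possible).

ground; <1,0,0>
#1 <2,0,0>
#2 <3,0,0>
#3 <4,0,0>
R:2↔3 J1 <4,1,0>
C:3↔1 J2 <4,1,1>
#4 <5,1,1>
P:4↔0 J1 <5,2,1>
#5 <6,2,1>
R:4↔5 J1 <6,3,1>
PS:5↔1 J2 <6,3,2>
R:2↔4 J1 <6,4,2>
R:1↔2 J1 <6,5,2>
P:4↔3 J1 <6,6,2>
R:0↔1 J1 <6,7,2>
PS:1↔4 J2 <6,7,3>
3×5 − 2×7 − 1×3 = -2

M = -2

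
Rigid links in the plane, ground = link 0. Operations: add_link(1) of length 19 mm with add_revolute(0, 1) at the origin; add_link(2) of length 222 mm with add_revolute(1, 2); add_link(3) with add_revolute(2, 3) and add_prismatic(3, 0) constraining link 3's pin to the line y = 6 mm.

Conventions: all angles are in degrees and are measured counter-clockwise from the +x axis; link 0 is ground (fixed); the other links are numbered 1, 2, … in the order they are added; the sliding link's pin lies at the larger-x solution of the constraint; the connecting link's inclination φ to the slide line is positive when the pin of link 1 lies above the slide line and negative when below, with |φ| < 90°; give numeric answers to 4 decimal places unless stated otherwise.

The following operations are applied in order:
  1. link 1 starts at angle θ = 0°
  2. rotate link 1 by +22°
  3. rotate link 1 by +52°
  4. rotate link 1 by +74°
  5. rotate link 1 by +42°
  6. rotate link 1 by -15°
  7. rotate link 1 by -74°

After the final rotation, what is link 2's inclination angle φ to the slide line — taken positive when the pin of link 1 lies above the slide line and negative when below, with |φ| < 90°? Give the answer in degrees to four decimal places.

geometry: r = 19 mm, L = 222 mm, e = 6 mm; θ starts at 0°
rotate link 1 by +22°: θ ← 0° +22° = 22°
rotate link 1 by +52°: θ ← 22° +52° = 74°
rotate link 1 by +74°: θ ← 74° +74° = 148°
rotate link 1 by +42°: θ ← 148° +42° = 190°
rotate link 1 by -15°: θ ← 190° -15° = 175°
rotate link 1 by -74°: θ ← 175° -74° = 101°
h = r sin θ − e = 18.650916 − 6 = 12.650916
sin φ = h / L = 12.650916 / 222 = 0.05698611
φ = arcsin(0.05698611) = 3.266833°

3.2668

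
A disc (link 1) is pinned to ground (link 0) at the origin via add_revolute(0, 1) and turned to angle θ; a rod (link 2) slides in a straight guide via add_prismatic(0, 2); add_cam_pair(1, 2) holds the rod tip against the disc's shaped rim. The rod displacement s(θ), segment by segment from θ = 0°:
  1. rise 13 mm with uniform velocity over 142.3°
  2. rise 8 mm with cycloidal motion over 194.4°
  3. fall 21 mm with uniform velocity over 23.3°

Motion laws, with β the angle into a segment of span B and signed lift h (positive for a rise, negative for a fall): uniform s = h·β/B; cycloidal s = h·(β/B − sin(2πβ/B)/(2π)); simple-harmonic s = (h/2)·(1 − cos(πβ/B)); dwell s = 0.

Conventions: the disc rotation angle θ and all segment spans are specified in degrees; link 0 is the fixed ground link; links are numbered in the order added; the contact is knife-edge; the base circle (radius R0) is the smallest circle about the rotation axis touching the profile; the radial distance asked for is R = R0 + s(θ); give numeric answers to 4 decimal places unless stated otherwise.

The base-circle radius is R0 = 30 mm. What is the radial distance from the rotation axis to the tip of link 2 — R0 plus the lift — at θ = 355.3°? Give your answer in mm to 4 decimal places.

segment 1 (0° to 142.3°, uniform, h = 13) is passed completely: s = 0.0000 + (13) = 13.0000
segment 2 (142.3° to 336.7°, cycloidal, h = 8) is passed completely: s = 13.0000 + (8) = 21.0000
θ = 355.3° falls in segment 3 (336.7° to 360°, uniform, h = -21): β = 355.3 − 336.7 = 18.6°, B = 23.3°; Δs = -21·18.6/23.3 = -16.7639; s = 21.0000 − 16.7639 = 4.2361
R = R0 + s = 30 + 4.2361 = 34.2361

34.2361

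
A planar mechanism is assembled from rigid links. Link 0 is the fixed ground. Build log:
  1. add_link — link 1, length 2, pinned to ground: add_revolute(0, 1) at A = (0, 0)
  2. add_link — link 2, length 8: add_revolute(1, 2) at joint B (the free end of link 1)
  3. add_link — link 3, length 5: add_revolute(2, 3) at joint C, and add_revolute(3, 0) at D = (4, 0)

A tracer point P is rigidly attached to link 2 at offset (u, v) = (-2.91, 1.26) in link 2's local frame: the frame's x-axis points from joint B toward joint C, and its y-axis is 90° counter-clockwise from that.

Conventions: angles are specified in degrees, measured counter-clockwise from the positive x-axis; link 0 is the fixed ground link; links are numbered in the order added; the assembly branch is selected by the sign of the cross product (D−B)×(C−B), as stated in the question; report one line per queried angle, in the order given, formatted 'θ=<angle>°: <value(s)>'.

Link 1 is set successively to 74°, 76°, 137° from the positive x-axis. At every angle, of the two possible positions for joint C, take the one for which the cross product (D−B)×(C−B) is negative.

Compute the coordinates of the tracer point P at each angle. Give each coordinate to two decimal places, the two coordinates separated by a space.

A=(0,0), D=(4.00,0)
θ=74°: B = A + 2.00·(cos74°, sin74°) = (0.5513, 1.9225)
θ=74°: |BD| = 3.9484
θ=74°: circle(B,8.00) ∩ circle(D,5.00): a=6.9129, h=4.0264
θ=74°:   candidates: C₊=(8.5499,2.0734) cross=15.898; C₋=(4.6289,-4.9603) cross=-15.898
θ=74°:   branch - wants cross < 0 → take C=(4.6289,-4.9603) (cross=-15.898)
θ=74°: ex = (C−B)/|BC| = (0.5097,-0.8604); ey = (0.8604,0.5097)
θ=74°: P = B + -2.91·ex + 1.26·ey = (0.1521,5.0684)
θ=76°: B = A + 2.00·(cos76°, sin76°) = (0.4838, 1.9406)
θ=76°: |BD| = 4.0161
θ=76°: circle(B,8.00) ∩ circle(D,5.00): a=6.8635, h=4.1100
θ=76°:   candidates: C₊=(8.4789,2.2225) cross=16.506; C₋=(4.5069,-4.9742) cross=-16.506
θ=76°:   branch - wants cross < 0 → take C=(4.5069,-4.9742) (cross=-16.506)
θ=76°: ex = (C−B)/|BC| = (0.5029,-0.8644); ey = (0.8644,0.5029)
θ=76°: P = B + -2.91·ex + 1.26·ey = (0.1095,5.0895)
θ=137°: B = A + 2.00·(cos137°, sin137°) = (-1.4627, 1.3640)
θ=137°: |BD| = 5.6304
θ=137°: circle(B,8.00) ∩ circle(D,5.00): a=6.2785, h=4.9578
θ=137°:   candidates: C₊=(5.8299,4.6531) cross=27.915; C₋=(3.4278,-4.9671) cross=-27.915
θ=137°:   branch - wants cross < 0 → take C=(3.4278,-4.9671) (cross=-27.915)
θ=137°: ex = (C−B)/|BC| = (0.6113,-0.7914); ey = (0.7914,0.6113)
θ=137°: P = B + -2.91·ex + 1.26·ey = (-2.2445,4.4372)

θ=74°: 0.15 5.07
θ=76°: 0.11 5.09
θ=137°: -2.24 4.44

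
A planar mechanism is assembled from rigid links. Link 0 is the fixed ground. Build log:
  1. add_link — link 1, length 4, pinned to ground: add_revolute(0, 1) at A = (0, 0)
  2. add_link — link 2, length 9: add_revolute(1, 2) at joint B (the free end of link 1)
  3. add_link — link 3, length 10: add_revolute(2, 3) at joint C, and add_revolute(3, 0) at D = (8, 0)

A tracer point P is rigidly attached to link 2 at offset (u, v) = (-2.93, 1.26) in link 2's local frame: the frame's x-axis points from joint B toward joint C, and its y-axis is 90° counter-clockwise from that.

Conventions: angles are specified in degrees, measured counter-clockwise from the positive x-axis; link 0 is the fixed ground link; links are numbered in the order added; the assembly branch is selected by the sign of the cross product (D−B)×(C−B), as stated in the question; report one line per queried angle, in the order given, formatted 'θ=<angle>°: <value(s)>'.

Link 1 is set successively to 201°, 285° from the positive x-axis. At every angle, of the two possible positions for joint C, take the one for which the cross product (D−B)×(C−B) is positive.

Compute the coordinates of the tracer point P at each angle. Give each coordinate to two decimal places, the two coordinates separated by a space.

A=(0,0), D=(8.00,0)
θ=201°: B = A + 4.00·(cos201°, sin201°) = (-3.7343, -1.4335)
θ=201°: |BD| = 11.8216
θ=201°: circle(B,9.00) ∩ circle(D,10.00): a=5.1072, h=7.4106
θ=201°:   candidates: C₊=(0.4365,6.5417) cross=87.605; C₋=(2.2338,-8.1701) cross=-87.605
θ=201°:   branch + wants cross > 0 → take C=(0.4365,6.5417) (cross=87.605)
θ=201°: ex = (C−B)/|BC| = (0.4634,0.8861); ey = (-0.8861,0.4634)
θ=201°: P = B + -2.93·ex + 1.26·ey = (-6.2087,-3.4459)
θ=285°: B = A + 4.00·(cos285°, sin285°) = (1.0353, -3.8637)
θ=285°: |BD| = 7.9646
θ=285°: circle(B,9.00) ∩ circle(D,10.00): a=2.7896, h=8.5568
θ=285°:   candidates: C₊=(-0.6763,4.9720) cross=68.152; C₋=(7.6256,-9.9930) cross=-68.152
θ=285°:   branch + wants cross > 0 → take C=(-0.6763,4.9720) (cross=68.152)
θ=285°: ex = (C−B)/|BC| = (-0.1902,0.9817); ey = (-0.9817,-0.1902)
θ=285°: P = B + -2.93·ex + 1.26·ey = (0.3555,-6.9799)

θ=201°: -6.21 -3.45
θ=285°: 0.36 -6.98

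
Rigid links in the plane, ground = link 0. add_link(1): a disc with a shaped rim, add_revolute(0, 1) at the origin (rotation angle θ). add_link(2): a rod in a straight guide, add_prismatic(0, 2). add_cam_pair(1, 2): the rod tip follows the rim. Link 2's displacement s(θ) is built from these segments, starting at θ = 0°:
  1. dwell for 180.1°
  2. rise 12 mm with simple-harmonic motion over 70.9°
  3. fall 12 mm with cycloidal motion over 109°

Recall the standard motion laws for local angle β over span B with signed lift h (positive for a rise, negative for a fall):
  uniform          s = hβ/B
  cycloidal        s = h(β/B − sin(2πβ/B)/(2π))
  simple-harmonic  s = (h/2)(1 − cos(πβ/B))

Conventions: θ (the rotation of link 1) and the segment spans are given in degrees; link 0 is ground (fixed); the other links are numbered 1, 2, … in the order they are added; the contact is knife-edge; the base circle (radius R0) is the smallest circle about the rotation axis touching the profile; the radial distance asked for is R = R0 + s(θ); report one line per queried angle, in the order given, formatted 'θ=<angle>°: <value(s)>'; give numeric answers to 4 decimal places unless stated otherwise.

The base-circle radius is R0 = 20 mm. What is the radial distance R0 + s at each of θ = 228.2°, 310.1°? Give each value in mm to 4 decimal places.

segment 1 (0° to 180.1°, dwell): s unchanged at 0.0000
θ = 228.2° falls in segment 2 (180.1° to 251°, simple-harmonic, h = 12): β = 228.2 − 180.1 = 48.1°, B = 70.9°; Δs = 12/2·(1 − cos(π·0.6784)) = 9.1898; s = 0.0000 + 9.1898 = 9.1898
segment 2 (180.1° to 251°, simple-harmonic, h = 12) is passed completely: s = 0.0000 + (12) = 12.0000
θ = 310.1° falls in segment 3 (251° to 360°, cycloidal, h = -12): β = 310.1 − 251 = 59.1°, B = 109°; Δs = -12·(0.5422 − sin(2π·0.5422)/(2π)) = -7.0069; s = 12.0000 − 7.0069 = 4.9931
θ=228.2°: R = R0 + s = 20 + 9.1898 = 29.1898
θ=310.1°: R = R0 + s = 20 + 4.9931 = 24.9931

θ=228.2°: 29.1898
θ=310.1°: 24.9931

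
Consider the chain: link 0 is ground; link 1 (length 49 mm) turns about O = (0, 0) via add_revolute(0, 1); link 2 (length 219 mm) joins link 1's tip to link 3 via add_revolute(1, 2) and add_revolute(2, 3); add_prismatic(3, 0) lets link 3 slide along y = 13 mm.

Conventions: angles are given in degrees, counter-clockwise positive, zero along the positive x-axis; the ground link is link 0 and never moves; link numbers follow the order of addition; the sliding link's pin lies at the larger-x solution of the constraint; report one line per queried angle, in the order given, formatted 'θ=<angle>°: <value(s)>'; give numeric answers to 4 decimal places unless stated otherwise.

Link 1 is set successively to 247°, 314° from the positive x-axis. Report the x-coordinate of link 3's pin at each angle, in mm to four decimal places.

geometry: r = 49 mm, L = 219 mm, e = 13 mm
θ=247°: crank pin P = (r cos θ, r sin θ) = (-19.145825, -45.104738)
θ=247°: h = r sin θ − e = -45.104738 − 13 = -58.104738
θ=247°: x = r cos θ + √(L² − h²) = -19.145825 + 211.151224 = 192.005399
θ=314°: crank pin P = (r cos θ, r sin θ) = (34.038260, -35.247650)
θ=314°: h = r sin θ − e = -35.247650 − 13 = -48.247650
θ=314°: x = r cos θ + √(L² − h²) = 34.038260 + 213.619204 = 247.657464

θ=247°: 192.0054
θ=314°: 247.6575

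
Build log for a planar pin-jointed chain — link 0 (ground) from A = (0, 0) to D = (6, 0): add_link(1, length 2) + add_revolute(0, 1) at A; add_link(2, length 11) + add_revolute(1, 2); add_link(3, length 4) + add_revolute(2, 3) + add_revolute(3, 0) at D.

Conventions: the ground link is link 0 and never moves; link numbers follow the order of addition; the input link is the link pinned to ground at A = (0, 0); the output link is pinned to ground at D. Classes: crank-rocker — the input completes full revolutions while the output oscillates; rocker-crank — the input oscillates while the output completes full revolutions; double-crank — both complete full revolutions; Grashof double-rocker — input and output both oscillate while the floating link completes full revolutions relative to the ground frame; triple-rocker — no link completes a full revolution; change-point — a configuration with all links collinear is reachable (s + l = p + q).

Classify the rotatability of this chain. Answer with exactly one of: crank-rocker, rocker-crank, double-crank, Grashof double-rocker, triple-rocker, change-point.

lengths: ground=6, input=2, coupler=11, output=4
sorted: s=2 (shortest), l=11 (longest), p+q=10
s + l = 13 vs p + q = 10
s + l > p + q → non-Grashof → no link fully rotates → triple-rocker

triple-rocker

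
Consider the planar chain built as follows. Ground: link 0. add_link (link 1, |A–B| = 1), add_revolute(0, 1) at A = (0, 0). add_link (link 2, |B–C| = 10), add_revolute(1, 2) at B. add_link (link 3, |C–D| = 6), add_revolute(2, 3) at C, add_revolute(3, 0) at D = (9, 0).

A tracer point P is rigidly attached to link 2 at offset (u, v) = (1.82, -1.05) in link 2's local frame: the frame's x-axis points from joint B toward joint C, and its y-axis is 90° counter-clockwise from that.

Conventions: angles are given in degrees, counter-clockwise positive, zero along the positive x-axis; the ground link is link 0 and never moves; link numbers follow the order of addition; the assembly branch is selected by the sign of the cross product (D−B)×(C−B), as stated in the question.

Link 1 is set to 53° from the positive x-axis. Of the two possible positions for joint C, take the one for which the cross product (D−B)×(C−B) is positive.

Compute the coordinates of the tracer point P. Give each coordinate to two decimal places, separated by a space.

A=(0,0), D=(9.00,0)
B = A + 1.00·(cos53°, sin53°) = (0.6018, 0.7986)
|BD| = 8.4361
circle(B,10.00) ∩ circle(D,6.00): a=8.0113, h=5.9849
  candidates: C₊=(9.1437,5.9983) cross=50.489; C₋=(8.0105,-5.9178) cross=-50.489
  branch + wants cross > 0 → take C=(9.1437,5.9983) (cross=50.489)
ex = (C−B)/|BC| = (0.8542,0.5200); ey = (-0.5200,0.8542)
P = B + 1.82·ex + -1.05·ey = (2.7024,0.8481)

2.70 0.85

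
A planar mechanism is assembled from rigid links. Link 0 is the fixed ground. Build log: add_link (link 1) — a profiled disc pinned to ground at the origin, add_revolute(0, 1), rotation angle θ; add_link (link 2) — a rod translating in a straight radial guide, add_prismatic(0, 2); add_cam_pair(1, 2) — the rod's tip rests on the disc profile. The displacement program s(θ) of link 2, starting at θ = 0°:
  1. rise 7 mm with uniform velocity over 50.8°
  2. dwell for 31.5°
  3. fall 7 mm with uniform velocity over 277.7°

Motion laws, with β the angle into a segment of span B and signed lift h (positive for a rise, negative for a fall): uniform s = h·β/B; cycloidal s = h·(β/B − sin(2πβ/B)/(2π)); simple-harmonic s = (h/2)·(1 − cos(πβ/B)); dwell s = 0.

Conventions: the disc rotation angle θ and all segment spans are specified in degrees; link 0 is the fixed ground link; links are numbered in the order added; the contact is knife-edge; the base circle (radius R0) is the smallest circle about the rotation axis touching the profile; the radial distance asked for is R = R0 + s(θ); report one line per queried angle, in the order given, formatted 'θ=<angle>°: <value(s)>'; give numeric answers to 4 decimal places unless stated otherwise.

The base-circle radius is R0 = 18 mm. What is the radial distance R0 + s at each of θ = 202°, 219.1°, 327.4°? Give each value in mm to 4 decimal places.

seg 1 [0°–50.8°] uniform, h=7: full span → s += 7 → s = 7.0000
seg 2 [50.8°–82.3°] dwell: s stays 7.0000
seg 3 [82.3°–360°] uniform, h=-7: θ=202° here. β=119.7, B=277.7. -7·119.7/277.7 = -3.0173 → s = 3.9827
seg 3 [82.3°–360°] uniform, h=-7: θ=219.1° here. β=136.8, B=277.7. -7·136.8/277.7 = -3.4483 → s = 3.5517
seg 3 [82.3°–360°] uniform, h=-7: θ=327.4° here. β=245.1, B=277.7. -7·245.1/277.7 = -6.1782 → s = 0.8218
θ=202°: R = R0 + s = 18 + 3.9827 = 21.9827
θ=219.1°: R = R0 + s = 18 + 3.5517 = 21.5517
θ=327.4°: R = R0 + s = 18 + 0.8218 = 18.8218

θ=202°: 21.9827
θ=219.1°: 21.5517
θ=327.4°: 18.8218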